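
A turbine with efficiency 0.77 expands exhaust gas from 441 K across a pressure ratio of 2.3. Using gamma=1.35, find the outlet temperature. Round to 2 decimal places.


T_out = T_in * (1 - eta * (1 - PR^(-(gamma-1)/gamma)))
Exponent = -(1.35-1)/1.35 = -0.25925926
PR^exp = 2.3^(-0.25925926) = 0.80578413
Factor = 1 - 0.77*(1 - 0.80578413) = 0.85045378
T_out = 441 * 0.85045378 = 375.05 K


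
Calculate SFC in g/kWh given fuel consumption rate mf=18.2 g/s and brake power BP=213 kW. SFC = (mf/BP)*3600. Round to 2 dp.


SFC = (mf / BP) * 3600
Rate = 18.2 / 213 = 0.085446 g/(s*kW)
SFC = 0.085446 * 3600 = 307.61 g/kWh


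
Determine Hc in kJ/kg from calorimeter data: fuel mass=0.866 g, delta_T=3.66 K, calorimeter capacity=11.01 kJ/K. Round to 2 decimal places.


Hc = C_cal * delta_T / m_fuel
Q_released = 11.01 * 3.66 = 40.2966 kJ
m_fuel = 0.866 g = 0.866/1000 kg = 0.000866 kg
Hc = 40.2966 / 0.000866 = 46531.87 kJ/kg


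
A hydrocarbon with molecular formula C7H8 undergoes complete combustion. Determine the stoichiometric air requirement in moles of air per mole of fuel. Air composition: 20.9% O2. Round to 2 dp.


Balanced combustion: C7H8 + 9 O2 -> 7 CO2 + 4 H2O
O2 needed = C + H/4 = 7 + 8/4 = 9.00 moles
Air moles = O2 / 0.209 = 9.00 / 0.209 = 43.06 moles air


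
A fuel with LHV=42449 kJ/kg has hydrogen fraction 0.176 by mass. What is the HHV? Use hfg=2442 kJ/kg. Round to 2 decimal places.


HHV = LHV + hfg * 9 * H
Water addition = 2442 * 9 * 0.176 = 3868.128 kJ/kg
HHV = 42449 + 3868.128 = 46317.13 kJ/kg


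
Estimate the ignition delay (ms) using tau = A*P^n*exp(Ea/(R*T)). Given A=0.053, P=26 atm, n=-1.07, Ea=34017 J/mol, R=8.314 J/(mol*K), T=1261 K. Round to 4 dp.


tau = A * P^n * exp(Ea/(R*T))
P^n = 26^(-1.07) = 0.03061812
Ea/(R*T) = 34017/(8.314*1261) = 3.244673
exp(Ea/(R*T)) = 25.653314
tau = 0.053 * 0.03061812 * 25.653314 = 0.0416 ms


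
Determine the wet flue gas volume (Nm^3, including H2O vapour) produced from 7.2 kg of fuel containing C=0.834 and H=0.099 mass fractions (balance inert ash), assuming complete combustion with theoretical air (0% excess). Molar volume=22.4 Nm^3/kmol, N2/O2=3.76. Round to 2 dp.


Per kg fuel: CO2 = (C/12 kmol)*22.4 = (0.834/12)*22.4 = 1.55680 Nm^3
Per kg fuel: H2O = (H/2 kmol)*22.4 = (0.099/2)*22.4 = 1.10880 Nm^3
O2 needed per kg fuel = C/12 + H/4 = 0.834/12 + 0.099/4 = 0.09425000 kmol
Per kg fuel: N2 = O2*3.76*22.4 = 0.09425000*3.76*22.4 = 7.93811 Nm^3
Total per kg = 1.55680 + 1.10880 + 7.93811 = 10.60371 Nm^3
Total = 10.60371 * 7.2 = 76.35 Nm^3


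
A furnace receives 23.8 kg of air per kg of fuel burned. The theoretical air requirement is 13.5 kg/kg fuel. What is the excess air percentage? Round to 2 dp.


Excess air = actual - stoichiometric = 23.8 - 13.5 = 10.30 kg/kg fuel
Excess air % = (excess / stoich) * 100 = (10.30 / 13.5) * 100 = 76.30%


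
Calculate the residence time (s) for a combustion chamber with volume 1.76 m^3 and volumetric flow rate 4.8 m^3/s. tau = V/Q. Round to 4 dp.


tau = V / Q_flow
tau = 1.76 / 4.8 = 0.3667 s


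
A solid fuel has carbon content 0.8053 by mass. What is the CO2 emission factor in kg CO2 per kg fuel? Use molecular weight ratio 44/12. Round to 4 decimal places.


EF = C_frac * (M_CO2 / M_C)
EF = 0.8053 * (44/12)
EF = 0.8053 * 3.666667 = 2.9528 kg_CO2/kg_fuel


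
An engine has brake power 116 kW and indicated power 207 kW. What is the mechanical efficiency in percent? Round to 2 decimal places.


eta_mech = (BP / IP) * 100
Ratio = 116 / 207 = 0.5604
eta_mech = 0.5604 * 100 = 56.04%


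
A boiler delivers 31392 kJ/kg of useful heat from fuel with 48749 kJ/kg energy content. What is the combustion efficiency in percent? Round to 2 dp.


Efficiency = (Q_useful / Q_fuel) * 100
Efficiency = (31392 / 48749) * 100
Efficiency = 0.6440 * 100 = 64.40%


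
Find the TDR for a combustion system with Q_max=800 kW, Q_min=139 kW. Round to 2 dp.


TDR = Q_max / Q_min
TDR = 800 / 139 = 5.76


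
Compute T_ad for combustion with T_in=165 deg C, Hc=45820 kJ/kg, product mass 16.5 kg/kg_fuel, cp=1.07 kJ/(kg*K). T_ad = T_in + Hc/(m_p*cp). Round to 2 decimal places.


T_ad = T_in + Hc / (m_p * cp)
Denominator = 16.5 * 1.07 = 17.6550
Temperature rise = 45820 / 17.6550 = 2595.30 K
T_ad = 165 + 2595.30 = 2760.30 deg C


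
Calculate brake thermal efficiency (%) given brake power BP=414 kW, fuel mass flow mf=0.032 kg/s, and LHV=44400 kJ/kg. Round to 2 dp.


eta_BTE = (BP / (mf * LHV)) * 100
Denominator = 0.032 * 44400 = 1420.8000 kW
eta_BTE = (414 / 1420.8000) * 100 = 29.14%


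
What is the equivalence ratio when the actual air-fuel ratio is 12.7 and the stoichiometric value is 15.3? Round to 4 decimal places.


phi = AFR_stoich / AFR_actual
phi = 15.3 / 12.7 = 1.2047


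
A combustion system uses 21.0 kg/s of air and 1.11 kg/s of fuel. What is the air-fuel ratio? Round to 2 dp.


AFR = m_air / m_fuel
AFR = 21.0 / 1.11 = 18.92


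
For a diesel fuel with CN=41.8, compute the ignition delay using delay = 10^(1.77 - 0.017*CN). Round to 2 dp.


delay = 10^(1.77 - 0.017*CN)
Exponent = 1.77 - 0.017*41.8 = 1.0594
delay = 10^1.0594 = 11.47 ms


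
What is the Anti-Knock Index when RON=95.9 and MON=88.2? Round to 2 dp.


AKI = (RON + MON) / 2
AKI = (95.9 + 88.2) / 2
AKI = 184.1 / 2 = 92.05


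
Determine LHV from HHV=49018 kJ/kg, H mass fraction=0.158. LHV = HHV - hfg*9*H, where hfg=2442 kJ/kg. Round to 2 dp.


LHV = HHV - hfg * 9 * H
Water correction = 2442 * 9 * 0.158 = 3472.524 kJ/kg
LHV = 49018 - 3472.524 = 45545.48 kJ/kg


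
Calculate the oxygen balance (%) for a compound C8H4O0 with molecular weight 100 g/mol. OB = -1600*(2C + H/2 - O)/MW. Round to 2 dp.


OB = -1600 * (2C + H/2 - O) / MW
Inner = 2*8 + 4/2 - 0 = 18.00
OB = -1600 * 18.00 / 100 = -288.00%


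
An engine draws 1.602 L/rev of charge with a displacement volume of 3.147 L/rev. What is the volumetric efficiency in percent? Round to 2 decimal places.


eta_v = (V_actual / V_disp) * 100
Ratio = 1.602 / 3.147 = 0.5091
eta_v = 0.5091 * 100 = 50.91%


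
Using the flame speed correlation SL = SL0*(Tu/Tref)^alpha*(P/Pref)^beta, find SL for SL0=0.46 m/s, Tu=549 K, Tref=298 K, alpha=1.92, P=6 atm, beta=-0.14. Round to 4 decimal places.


SL = SL0 * (Tu/Tref)^alpha * (P/Pref)^beta
T ratio = 549/298 = 1.84228188
(T ratio)^alpha = 1.84228188^1.92 = 3.232092
(P/Pref)^beta = 6^(-0.14) = 0.778142
SL = 0.46 * 3.232092 * 0.778142 = 1.1569 m/s


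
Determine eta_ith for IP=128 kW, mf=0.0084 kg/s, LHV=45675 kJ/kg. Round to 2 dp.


eta_ith = (IP / (mf * LHV)) * 100
Denominator = 0.0084 * 45675 = 383.6700 kW
eta_ith = (128 / 383.6700) * 100 = 33.36%


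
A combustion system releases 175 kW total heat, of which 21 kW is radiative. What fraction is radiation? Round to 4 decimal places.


f_rad = Q_rad / Q_total
f_rad = 21 / 175 = 0.1200


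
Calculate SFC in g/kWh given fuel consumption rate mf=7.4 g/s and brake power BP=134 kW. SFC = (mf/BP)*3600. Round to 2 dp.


SFC = (mf / BP) * 3600
Rate = 7.4 / 134 = 0.055224 g/(s*kW)
SFC = 0.055224 * 3600 = 198.81 g/kWh


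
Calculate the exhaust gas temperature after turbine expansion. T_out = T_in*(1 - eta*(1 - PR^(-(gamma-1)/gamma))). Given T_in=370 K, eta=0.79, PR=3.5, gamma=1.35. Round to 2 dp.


T_out = T_in * (1 - eta * (1 - PR^(-(gamma-1)/gamma)))
Exponent = -(1.35-1)/1.35 = -0.25925926
PR^exp = 3.5^(-0.25925926) = 0.72267881
Factor = 1 - 0.79*(1 - 0.72267881) = 0.78091626
T_out = 370 * 0.78091626 = 288.94 K


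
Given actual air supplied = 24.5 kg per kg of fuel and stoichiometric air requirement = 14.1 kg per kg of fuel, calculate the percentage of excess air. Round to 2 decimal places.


Excess air = actual - stoichiometric = 24.5 - 14.1 = 10.40 kg/kg fuel
Excess air % = (excess / stoich) * 100 = (10.40 / 14.1) * 100 = 73.76%


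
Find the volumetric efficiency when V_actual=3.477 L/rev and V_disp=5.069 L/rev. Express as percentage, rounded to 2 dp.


eta_v = (V_actual / V_disp) * 100
Ratio = 3.477 / 5.069 = 0.6859
eta_v = 0.6859 * 100 = 68.59%


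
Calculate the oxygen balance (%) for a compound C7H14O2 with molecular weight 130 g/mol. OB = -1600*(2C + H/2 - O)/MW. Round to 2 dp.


OB = -1600 * (2C + H/2 - O) / MW
Inner = 2*7 + 14/2 - 2 = 19.00
OB = -1600 * 19.00 / 130 = -233.85%


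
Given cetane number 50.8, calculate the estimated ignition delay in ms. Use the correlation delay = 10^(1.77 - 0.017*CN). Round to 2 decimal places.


delay = 10^(1.77 - 0.017*CN)
Exponent = 1.77 - 0.017*50.8 = 0.9064
delay = 10^0.9064 = 8.06 ms


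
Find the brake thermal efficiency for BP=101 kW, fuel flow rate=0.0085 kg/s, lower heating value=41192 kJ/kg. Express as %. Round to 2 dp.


eta_BTE = (BP / (mf * LHV)) * 100
Denominator = 0.0085 * 41192 = 350.1320 kW
eta_BTE = (101 / 350.1320) * 100 = 28.85%


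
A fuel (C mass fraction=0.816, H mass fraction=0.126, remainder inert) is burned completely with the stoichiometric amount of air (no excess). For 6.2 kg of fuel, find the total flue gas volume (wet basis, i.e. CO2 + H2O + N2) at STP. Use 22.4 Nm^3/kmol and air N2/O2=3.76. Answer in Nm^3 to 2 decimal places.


Per kg fuel: CO2 = (C/12 kmol)*22.4 = (0.816/12)*22.4 = 1.52320 Nm^3
Per kg fuel: H2O = (H/2 kmol)*22.4 = (0.126/2)*22.4 = 1.41120 Nm^3
O2 needed per kg fuel = C/12 + H/4 = 0.816/12 + 0.126/4 = 0.09950000 kmol
Per kg fuel: N2 = O2*3.76*22.4 = 0.09950000*3.76*22.4 = 8.38029 Nm^3
Total per kg = 1.52320 + 1.41120 + 8.38029 = 11.31469 Nm^3
Total = 11.31469 * 6.2 = 70.15 Nm^3


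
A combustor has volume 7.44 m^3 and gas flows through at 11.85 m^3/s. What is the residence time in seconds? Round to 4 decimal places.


tau = V / Q_flow
tau = 7.44 / 11.85 = 0.6278 s


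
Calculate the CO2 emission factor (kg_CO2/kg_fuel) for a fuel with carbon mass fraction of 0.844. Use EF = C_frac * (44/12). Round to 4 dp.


EF = C_frac * (M_CO2 / M_C)
EF = 0.844 * (44/12)
EF = 0.844 * 3.666667 = 3.0947 kg_CO2/kg_fuel


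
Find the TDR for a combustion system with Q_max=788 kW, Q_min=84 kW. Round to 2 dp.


TDR = Q_max / Q_min
TDR = 788 / 84 = 9.38


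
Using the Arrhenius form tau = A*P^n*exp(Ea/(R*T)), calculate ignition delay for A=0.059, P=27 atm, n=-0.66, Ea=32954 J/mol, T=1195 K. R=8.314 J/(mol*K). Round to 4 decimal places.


tau = A * P^n * exp(Ea/(R*T))
P^n = 27^(-0.66) = 0.11357949
Ea/(R*T) = 32954/(8.314*1195) = 3.316883
exp(Ea/(R*T)) = 27.574280
tau = 0.059 * 0.11357949 * 27.574280 = 0.1848 ms


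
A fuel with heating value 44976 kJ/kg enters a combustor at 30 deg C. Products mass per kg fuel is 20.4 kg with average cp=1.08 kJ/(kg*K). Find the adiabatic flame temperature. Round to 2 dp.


T_ad = T_in + Hc / (m_p * cp)
Denominator = 20.4 * 1.08 = 22.0320
Temperature rise = 44976 / 22.0320 = 2041.39 K
T_ad = 30 + 2041.39 = 2071.39 deg C


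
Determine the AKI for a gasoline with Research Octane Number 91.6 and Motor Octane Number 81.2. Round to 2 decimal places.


AKI = (RON + MON) / 2
AKI = (91.6 + 81.2) / 2
AKI = 172.8 / 2 = 86.40


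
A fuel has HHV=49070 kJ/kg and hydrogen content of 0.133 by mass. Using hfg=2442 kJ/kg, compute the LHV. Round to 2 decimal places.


LHV = HHV - hfg * 9 * H
Water correction = 2442 * 9 * 0.133 = 2923.074 kJ/kg
LHV = 49070 - 2923.074 = 46146.93 kJ/kg


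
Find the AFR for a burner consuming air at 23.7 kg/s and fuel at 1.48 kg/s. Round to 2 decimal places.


AFR = m_air / m_fuel
AFR = 23.7 / 1.48 = 16.01


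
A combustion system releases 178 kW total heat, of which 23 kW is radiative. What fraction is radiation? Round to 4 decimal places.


f_rad = Q_rad / Q_total
f_rad = 23 / 178 = 0.1292


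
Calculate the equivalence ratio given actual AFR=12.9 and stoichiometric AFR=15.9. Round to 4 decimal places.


phi = AFR_stoich / AFR_actual
phi = 15.9 / 12.9 = 1.2326


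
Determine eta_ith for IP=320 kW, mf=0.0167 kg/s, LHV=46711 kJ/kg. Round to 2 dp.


eta_ith = (IP / (mf * LHV)) * 100
Denominator = 0.0167 * 46711 = 780.0737 kW
eta_ith = (320 / 780.0737) * 100 = 41.02%


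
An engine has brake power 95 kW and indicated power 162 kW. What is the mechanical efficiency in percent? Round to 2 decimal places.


eta_mech = (BP / IP) * 100
Ratio = 95 / 162 = 0.5864
eta_mech = 0.5864 * 100 = 58.64%


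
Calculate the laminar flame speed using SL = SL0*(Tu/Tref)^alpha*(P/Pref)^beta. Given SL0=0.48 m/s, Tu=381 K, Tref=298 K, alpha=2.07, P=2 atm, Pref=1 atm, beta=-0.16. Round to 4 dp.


SL = SL0 * (Tu/Tref)^alpha * (P/Pref)^beta
T ratio = 381/298 = 1.27852349
(T ratio)^alpha = 1.27852349^2.07 = 1.662980
(P/Pref)^beta = 2^(-0.16) = 0.895025
SL = 0.48 * 1.662980 * 0.895025 = 0.7144 m/s


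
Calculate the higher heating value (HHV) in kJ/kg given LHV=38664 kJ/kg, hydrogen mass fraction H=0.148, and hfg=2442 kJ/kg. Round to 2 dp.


HHV = LHV + hfg * 9 * H
Water addition = 2442 * 9 * 0.148 = 3252.744 kJ/kg
HHV = 38664 + 3252.744 = 41916.74 kJ/kg


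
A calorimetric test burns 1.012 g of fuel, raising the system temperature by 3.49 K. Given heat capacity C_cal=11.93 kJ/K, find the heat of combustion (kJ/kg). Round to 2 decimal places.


Hc = C_cal * delta_T / m_fuel
Q_released = 11.93 * 3.49 = 41.6357 kJ
m_fuel = 1.012 g = 1.012/1000 kg = 0.001012 kg
Hc = 41.6357 / 0.001012 = 41142.00 kJ/kg


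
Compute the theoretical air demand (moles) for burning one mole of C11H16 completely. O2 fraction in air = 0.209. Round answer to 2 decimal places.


Balanced combustion: C11H16 + 15 O2 -> 11 CO2 + 8 H2O
O2 needed = C + H/4 = 11 + 16/4 = 15.00 moles
Air moles = O2 / 0.209 = 15.00 / 0.209 = 71.77 moles air


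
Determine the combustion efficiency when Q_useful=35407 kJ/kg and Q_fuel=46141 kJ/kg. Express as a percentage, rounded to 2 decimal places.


Efficiency = (Q_useful / Q_fuel) * 100
Efficiency = (35407 / 46141) * 100
Efficiency = 0.7674 * 100 = 76.74%


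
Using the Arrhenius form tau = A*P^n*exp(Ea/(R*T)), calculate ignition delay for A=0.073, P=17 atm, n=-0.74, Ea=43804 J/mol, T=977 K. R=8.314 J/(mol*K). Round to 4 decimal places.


tau = A * P^n * exp(Ea/(R*T))
P^n = 17^(-0.74) = 0.12287621
Ea/(R*T) = 43804/(8.314*977) = 5.392736
exp(Ea/(R*T)) = 219.804019
tau = 0.073 * 0.12287621 * 219.804019 = 1.9716 ms


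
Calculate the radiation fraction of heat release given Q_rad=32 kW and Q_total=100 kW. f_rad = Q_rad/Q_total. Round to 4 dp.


f_rad = Q_rad / Q_total
f_rad = 32 / 100 = 0.3200


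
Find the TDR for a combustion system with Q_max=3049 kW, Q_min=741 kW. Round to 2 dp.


TDR = Q_max / Q_min
TDR = 3049 / 741 = 4.11


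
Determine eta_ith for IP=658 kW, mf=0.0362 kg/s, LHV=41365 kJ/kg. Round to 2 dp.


eta_ith = (IP / (mf * LHV)) * 100
Denominator = 0.0362 * 41365 = 1497.4130 kW
eta_ith = (658 / 1497.4130) * 100 = 43.94%


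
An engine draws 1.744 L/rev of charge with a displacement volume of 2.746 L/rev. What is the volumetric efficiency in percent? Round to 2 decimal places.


eta_v = (V_actual / V_disp) * 100
Ratio = 1.744 / 2.746 = 0.6351
eta_v = 0.6351 * 100 = 63.51%


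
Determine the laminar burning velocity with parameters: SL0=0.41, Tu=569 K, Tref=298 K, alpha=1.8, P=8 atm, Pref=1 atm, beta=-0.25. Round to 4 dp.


SL = SL0 * (Tu/Tref)^alpha * (P/Pref)^beta
T ratio = 569/298 = 1.90939597
(T ratio)^alpha = 1.90939597^1.8 = 3.203412
(P/Pref)^beta = 8^(-0.25) = 0.594604
SL = 0.41 * 3.203412 * 0.594604 = 0.7810 m/s


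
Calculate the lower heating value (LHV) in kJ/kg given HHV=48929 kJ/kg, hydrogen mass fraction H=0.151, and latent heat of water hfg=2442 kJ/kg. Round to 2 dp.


LHV = HHV - hfg * 9 * H
Water correction = 2442 * 9 * 0.151 = 3318.678 kJ/kg
LHV = 48929 - 3318.678 = 45610.32 kJ/kg


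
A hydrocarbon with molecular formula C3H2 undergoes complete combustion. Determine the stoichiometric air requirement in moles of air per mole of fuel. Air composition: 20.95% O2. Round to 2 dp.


Balanced combustion: C3H2 + 3.5 O2 -> 3 CO2 + 1 H2O
O2 needed = C + H/4 = 3 + 2/4 = 3.50 moles
Air moles = O2 / 0.2095 = 3.50 / 0.2095 = 16.71 moles air


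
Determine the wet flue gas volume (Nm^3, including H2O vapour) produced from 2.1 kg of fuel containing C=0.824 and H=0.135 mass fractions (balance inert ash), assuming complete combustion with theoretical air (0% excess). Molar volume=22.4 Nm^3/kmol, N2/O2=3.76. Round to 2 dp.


Per kg fuel: CO2 = (C/12 kmol)*22.4 = (0.824/12)*22.4 = 1.53813 Nm^3
Per kg fuel: H2O = (H/2 kmol)*22.4 = (0.135/2)*22.4 = 1.51200 Nm^3
O2 needed per kg fuel = C/12 + H/4 = 0.824/12 + 0.135/4 = 0.10241667 kmol
Per kg fuel: N2 = O2*3.76*22.4 = 0.10241667*3.76*22.4 = 8.62594 Nm^3
Total per kg = 1.53813 + 1.51200 + 8.62594 = 11.67607 Nm^3
Total = 11.67607 * 2.1 = 24.52 Nm^3


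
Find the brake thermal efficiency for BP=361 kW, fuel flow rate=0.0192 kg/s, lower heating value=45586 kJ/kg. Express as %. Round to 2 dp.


eta_BTE = (BP / (mf * LHV)) * 100
Denominator = 0.0192 * 45586 = 875.2512 kW
eta_BTE = (361 / 875.2512) * 100 = 41.25%


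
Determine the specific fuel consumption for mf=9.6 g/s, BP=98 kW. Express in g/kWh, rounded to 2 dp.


SFC = (mf / BP) * 3600
Rate = 9.6 / 98 = 0.097959 g/(s*kW)
SFC = 0.097959 * 3600 = 352.65 g/kWh


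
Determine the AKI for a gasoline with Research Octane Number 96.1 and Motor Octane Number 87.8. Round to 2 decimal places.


AKI = (RON + MON) / 2
AKI = (96.1 + 87.8) / 2
AKI = 183.9 / 2 = 91.95


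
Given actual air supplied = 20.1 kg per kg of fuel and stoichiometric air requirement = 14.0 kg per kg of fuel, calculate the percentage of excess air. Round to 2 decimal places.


Excess air = actual - stoichiometric = 20.1 - 14.0 = 6.10 kg/kg fuel
Excess air % = (excess / stoich) * 100 = (6.10 / 14.0) * 100 = 43.57%


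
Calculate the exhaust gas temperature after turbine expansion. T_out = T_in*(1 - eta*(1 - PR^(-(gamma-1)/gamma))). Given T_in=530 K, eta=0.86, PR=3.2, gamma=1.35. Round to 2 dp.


T_out = T_in * (1 - eta * (1 - PR^(-(gamma-1)/gamma)))
Exponent = -(1.35-1)/1.35 = -0.25925926
PR^exp = 3.2^(-0.25925926) = 0.73966521
Factor = 1 - 0.86*(1 - 0.73966521) = 0.77611208
T_out = 530 * 0.77611208 = 411.34 K


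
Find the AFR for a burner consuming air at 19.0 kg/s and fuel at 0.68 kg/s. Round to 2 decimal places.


AFR = m_air / m_fuel
AFR = 19.0 / 0.68 = 27.94


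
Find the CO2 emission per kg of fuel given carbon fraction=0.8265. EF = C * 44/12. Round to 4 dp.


EF = C_frac * (M_CO2 / M_C)
EF = 0.8265 * (44/12)
EF = 0.8265 * 3.666667 = 3.0305 kg_CO2/kg_fuel


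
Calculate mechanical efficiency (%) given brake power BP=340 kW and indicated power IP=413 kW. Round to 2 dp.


eta_mech = (BP / IP) * 100
Ratio = 340 / 413 = 0.8232
eta_mech = 0.8232 * 100 = 82.32%


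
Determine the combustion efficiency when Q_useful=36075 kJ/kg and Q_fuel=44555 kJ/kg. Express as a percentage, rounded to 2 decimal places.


Efficiency = (Q_useful / Q_fuel) * 100
Efficiency = (36075 / 44555) * 100
Efficiency = 0.8097 * 100 = 80.97%


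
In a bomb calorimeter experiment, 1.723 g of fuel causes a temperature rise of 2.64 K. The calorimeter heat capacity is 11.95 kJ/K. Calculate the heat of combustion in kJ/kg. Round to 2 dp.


Hc = C_cal * delta_T / m_fuel
Q_released = 11.95 * 2.64 = 31.5480 kJ
m_fuel = 1.723 g = 1.723/1000 kg = 0.001723 kg
Hc = 31.5480 / 0.001723 = 18309.92 kJ/kg


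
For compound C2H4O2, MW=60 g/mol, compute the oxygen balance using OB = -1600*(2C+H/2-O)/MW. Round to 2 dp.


OB = -1600 * (2C + H/2 - O) / MW
Inner = 2*2 + 4/2 - 2 = 4.00
OB = -1600 * 4.00 / 60 = -106.67%


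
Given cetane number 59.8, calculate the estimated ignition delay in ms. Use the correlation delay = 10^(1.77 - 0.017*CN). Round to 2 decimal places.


delay = 10^(1.77 - 0.017*CN)
Exponent = 1.77 - 0.017*59.8 = 0.7534
delay = 10^0.7534 = 5.67 ms


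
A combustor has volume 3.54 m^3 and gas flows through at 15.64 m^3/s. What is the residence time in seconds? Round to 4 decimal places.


tau = V / Q_flow
tau = 3.54 / 15.64 = 0.2263 s


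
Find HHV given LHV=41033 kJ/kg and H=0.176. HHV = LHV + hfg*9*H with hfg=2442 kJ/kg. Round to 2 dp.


HHV = LHV + hfg * 9 * H
Water addition = 2442 * 9 * 0.176 = 3868.128 kJ/kg
HHV = 41033 + 3868.128 = 44901.13 kJ/kg


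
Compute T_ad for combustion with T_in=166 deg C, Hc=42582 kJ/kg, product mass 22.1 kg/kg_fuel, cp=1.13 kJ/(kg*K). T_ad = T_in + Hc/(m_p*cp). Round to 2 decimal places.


T_ad = T_in + Hc / (m_p * cp)
Denominator = 22.1 * 1.13 = 24.9730
Temperature rise = 42582 / 24.9730 = 1705.12 K
T_ad = 166 + 1705.12 = 1871.12 deg C


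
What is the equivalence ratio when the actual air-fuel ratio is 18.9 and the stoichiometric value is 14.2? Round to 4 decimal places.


phi = AFR_stoich / AFR_actual
phi = 14.2 / 18.9 = 0.7513


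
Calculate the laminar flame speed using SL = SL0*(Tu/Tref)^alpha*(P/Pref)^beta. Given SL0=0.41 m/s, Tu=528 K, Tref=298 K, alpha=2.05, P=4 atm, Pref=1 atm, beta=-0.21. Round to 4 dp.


SL = SL0 * (Tu/Tref)^alpha * (P/Pref)^beta
T ratio = 528/298 = 1.77181208
(T ratio)^alpha = 1.77181208^2.05 = 3.230399
(P/Pref)^beta = 4^(-0.21) = 0.747425
SL = 0.41 * 3.230399 * 0.747425 = 0.9899 m/s


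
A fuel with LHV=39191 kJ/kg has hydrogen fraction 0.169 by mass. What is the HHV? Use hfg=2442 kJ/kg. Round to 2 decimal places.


HHV = LHV + hfg * 9 * H
Water addition = 2442 * 9 * 0.169 = 3714.282 kJ/kg
HHV = 39191 + 3714.282 = 42905.28 kJ/kg


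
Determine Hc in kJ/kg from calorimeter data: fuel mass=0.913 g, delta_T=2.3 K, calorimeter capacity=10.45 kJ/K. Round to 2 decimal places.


Hc = C_cal * delta_T / m_fuel
Q_released = 10.45 * 2.3 = 24.0350 kJ
m_fuel = 0.913 g = 0.913/1000 kg = 0.000913 kg
Hc = 24.0350 / 0.000913 = 26325.30 kJ/kg


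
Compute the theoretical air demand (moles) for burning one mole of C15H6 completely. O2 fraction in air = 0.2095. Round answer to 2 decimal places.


Balanced combustion: C15H6 + 16.5 O2 -> 15 CO2 + 3 H2O
O2 needed = C + H/4 = 15 + 6/4 = 16.50 moles
Air moles = O2 / 0.2095 = 16.50 / 0.2095 = 78.76 moles air


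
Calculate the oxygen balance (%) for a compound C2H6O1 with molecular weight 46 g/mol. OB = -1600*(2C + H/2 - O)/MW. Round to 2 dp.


OB = -1600 * (2C + H/2 - O) / MW
Inner = 2*2 + 6/2 - 1 = 6.00
OB = -1600 * 6.00 / 46 = -208.70%


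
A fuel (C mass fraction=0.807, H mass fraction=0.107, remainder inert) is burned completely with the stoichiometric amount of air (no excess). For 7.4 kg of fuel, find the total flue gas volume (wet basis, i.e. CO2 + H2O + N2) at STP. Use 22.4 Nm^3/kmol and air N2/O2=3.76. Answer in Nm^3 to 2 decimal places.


Per kg fuel: CO2 = (C/12 kmol)*22.4 = (0.807/12)*22.4 = 1.50640 Nm^3
Per kg fuel: H2O = (H/2 kmol)*22.4 = (0.107/2)*22.4 = 1.19840 Nm^3
O2 needed per kg fuel = C/12 + H/4 = 0.807/12 + 0.107/4 = 0.09400000 kmol
Per kg fuel: N2 = O2*3.76*22.4 = 0.09400000*3.76*22.4 = 7.91706 Nm^3
Total per kg = 1.50640 + 1.19840 + 7.91706 = 10.62186 Nm^3
Total = 10.62186 * 7.4 = 78.60 Nm^3


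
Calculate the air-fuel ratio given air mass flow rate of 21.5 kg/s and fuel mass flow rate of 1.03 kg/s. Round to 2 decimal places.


AFR = m_air / m_fuel
AFR = 21.5 / 1.03 = 20.87


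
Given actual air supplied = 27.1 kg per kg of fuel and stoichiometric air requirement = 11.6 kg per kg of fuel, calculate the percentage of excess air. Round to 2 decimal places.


Excess air = actual - stoichiometric = 27.1 - 11.6 = 15.50 kg/kg fuel
Excess air % = (excess / stoich) * 100 = (15.50 / 11.6) * 100 = 133.62%


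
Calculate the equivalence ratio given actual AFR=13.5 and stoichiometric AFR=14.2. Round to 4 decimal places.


phi = AFR_stoich / AFR_actual
phi = 14.2 / 13.5 = 1.0519


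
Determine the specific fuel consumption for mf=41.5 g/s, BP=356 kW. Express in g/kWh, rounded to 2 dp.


SFC = (mf / BP) * 3600
Rate = 41.5 / 356 = 0.116573 g/(s*kW)
SFC = 0.116573 * 3600 = 419.66 g/kWh


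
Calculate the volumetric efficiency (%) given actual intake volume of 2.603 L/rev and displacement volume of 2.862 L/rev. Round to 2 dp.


eta_v = (V_actual / V_disp) * 100
Ratio = 2.603 / 2.862 = 0.9095
eta_v = 0.9095 * 100 = 90.95%


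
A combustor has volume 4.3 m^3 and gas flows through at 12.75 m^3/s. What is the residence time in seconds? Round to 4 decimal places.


tau = V / Q_flow
tau = 4.3 / 12.75 = 0.3373 s


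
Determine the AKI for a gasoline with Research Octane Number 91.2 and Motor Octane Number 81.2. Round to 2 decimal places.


AKI = (RON + MON) / 2
AKI = (91.2 + 81.2) / 2
AKI = 172.4 / 2 = 86.20


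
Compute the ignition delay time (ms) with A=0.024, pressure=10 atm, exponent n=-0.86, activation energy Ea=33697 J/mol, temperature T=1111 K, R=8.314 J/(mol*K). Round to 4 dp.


tau = A * P^n * exp(Ea/(R*T))
P^n = 10^(-0.86) = 0.13803843
Ea/(R*T) = 33697/(8.314*1111) = 3.648104
exp(Ea/(R*T)) = 38.401770
tau = 0.024 * 0.13803843 * 38.401770 = 0.1272 ms


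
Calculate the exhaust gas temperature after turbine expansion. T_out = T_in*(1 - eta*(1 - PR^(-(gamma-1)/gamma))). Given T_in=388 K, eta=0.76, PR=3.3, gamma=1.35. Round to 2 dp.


T_out = T_in * (1 - eta * (1 - PR^(-(gamma-1)/gamma)))
Exponent = -(1.35-1)/1.35 = -0.25925926
PR^exp = 3.3^(-0.25925926) = 0.73378775
Factor = 1 - 0.76*(1 - 0.73378775) = 0.79767869
T_out = 388 * 0.79767869 = 309.50 K


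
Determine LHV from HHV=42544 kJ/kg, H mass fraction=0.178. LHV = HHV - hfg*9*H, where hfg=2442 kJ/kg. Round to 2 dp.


LHV = HHV - hfg * 9 * H
Water correction = 2442 * 9 * 0.178 = 3912.084 kJ/kg
LHV = 42544 - 3912.084 = 38631.92 kJ/kg


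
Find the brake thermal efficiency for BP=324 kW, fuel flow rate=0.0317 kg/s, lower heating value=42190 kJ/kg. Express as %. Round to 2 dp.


eta_BTE = (BP / (mf * LHV)) * 100
Denominator = 0.0317 * 42190 = 1337.4230 kW
eta_BTE = (324 / 1337.4230) * 100 = 24.23%


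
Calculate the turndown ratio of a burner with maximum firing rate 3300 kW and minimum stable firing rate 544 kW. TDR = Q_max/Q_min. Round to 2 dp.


TDR = Q_max / Q_min
TDR = 3300 / 544 = 6.07


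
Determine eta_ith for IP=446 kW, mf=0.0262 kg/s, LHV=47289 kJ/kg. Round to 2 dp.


eta_ith = (IP / (mf * LHV)) * 100
Denominator = 0.0262 * 47289 = 1238.9718 kW
eta_ith = (446 / 1238.9718) * 100 = 36.00%


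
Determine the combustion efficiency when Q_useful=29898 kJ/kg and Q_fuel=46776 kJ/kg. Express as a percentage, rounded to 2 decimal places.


Efficiency = (Q_useful / Q_fuel) * 100
Efficiency = (29898 / 46776) * 100
Efficiency = 0.6392 * 100 = 63.92%


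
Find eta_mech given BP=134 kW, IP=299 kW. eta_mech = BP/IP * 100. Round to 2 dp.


eta_mech = (BP / IP) * 100
Ratio = 134 / 299 = 0.4482
eta_mech = 0.4482 * 100 = 44.82%


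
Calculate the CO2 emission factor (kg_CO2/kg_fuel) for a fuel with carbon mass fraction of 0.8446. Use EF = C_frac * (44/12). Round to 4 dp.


EF = C_frac * (M_CO2 / M_C)
EF = 0.8446 * (44/12)
EF = 0.8446 * 3.666667 = 3.0969 kg_CO2/kg_fuel


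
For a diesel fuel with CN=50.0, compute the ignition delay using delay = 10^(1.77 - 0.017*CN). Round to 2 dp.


delay = 10^(1.77 - 0.017*CN)
Exponent = 1.77 - 0.017*50.0 = 0.9200
delay = 10^0.9200 = 8.32 ms


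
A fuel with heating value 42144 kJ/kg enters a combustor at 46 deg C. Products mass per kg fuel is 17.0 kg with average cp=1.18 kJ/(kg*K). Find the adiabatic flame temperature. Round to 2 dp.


T_ad = T_in + Hc / (m_p * cp)
Denominator = 17.0 * 1.18 = 20.0600
Temperature rise = 42144 / 20.0600 = 2100.90 K
T_ad = 46 + 2100.90 = 2146.90 deg C


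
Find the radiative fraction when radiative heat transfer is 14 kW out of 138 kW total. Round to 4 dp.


f_rad = Q_rad / Q_total
f_rad = 14 / 138 = 0.1014


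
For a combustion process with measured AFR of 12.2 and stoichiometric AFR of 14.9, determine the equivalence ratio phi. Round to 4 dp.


phi = AFR_stoich / AFR_actual
phi = 14.9 / 12.2 = 1.2213


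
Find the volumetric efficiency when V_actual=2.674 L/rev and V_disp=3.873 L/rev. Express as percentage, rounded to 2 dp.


eta_v = (V_actual / V_disp) * 100
Ratio = 2.674 / 3.873 = 0.6904
eta_v = 0.6904 * 100 = 69.04%


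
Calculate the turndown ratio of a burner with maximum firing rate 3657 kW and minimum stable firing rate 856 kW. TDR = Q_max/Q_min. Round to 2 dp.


TDR = Q_max / Q_min
TDR = 3657 / 856 = 4.27


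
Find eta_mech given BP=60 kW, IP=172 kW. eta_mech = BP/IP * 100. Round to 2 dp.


eta_mech = (BP / IP) * 100
Ratio = 60 / 172 = 0.3488
eta_mech = 0.3488 * 100 = 34.88%


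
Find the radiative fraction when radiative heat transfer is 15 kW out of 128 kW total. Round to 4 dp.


f_rad = Q_rad / Q_total
f_rad = 15 / 128 = 0.1172


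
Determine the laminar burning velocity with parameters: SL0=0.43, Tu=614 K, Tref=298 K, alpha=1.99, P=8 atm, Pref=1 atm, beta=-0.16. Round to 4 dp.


SL = SL0 * (Tu/Tref)^alpha * (P/Pref)^beta
T ratio = 614/298 = 2.06040268
(T ratio)^alpha = 2.06040268^1.99 = 4.214681
(P/Pref)^beta = 8^(-0.16) = 0.716978
SL = 0.43 * 4.214681 * 0.716978 = 1.2994 m/s


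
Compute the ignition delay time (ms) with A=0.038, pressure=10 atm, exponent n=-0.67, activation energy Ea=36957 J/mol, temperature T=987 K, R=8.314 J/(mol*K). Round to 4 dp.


tau = A * P^n * exp(Ea/(R*T))
P^n = 10^(-0.67) = 0.21379621
Ea/(R*T) = 36957/(8.314*987) = 4.503701
exp(Ea/(R*T)) = 90.350890
tau = 0.038 * 0.21379621 * 90.350890 = 0.7340 ms


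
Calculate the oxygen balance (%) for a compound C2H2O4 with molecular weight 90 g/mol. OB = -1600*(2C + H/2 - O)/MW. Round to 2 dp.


OB = -1600 * (2C + H/2 - O) / MW
Inner = 2*2 + 2/2 - 4 = 1.00
OB = -1600 * 1.00 / 90 = -17.78%


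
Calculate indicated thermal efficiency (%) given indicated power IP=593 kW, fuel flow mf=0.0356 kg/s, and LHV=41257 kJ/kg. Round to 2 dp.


eta_ith = (IP / (mf * LHV)) * 100
Denominator = 0.0356 * 41257 = 1468.7492 kW
eta_ith = (593 / 1468.7492) * 100 = 40.37%


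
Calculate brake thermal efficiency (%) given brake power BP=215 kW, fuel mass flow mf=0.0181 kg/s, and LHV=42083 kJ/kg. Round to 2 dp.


eta_BTE = (BP / (mf * LHV)) * 100
Denominator = 0.0181 * 42083 = 761.7023 kW
eta_BTE = (215 / 761.7023) * 100 = 28.23%


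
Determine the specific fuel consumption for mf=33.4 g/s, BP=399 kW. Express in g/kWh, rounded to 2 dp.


SFC = (mf / BP) * 3600
Rate = 33.4 / 399 = 0.083709 g/(s*kW)
SFC = 0.083709 * 3600 = 301.35 g/kWh


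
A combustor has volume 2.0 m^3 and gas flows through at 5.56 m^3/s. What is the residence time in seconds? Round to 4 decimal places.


tau = V / Q_flow
tau = 2.0 / 5.56 = 0.3597 s


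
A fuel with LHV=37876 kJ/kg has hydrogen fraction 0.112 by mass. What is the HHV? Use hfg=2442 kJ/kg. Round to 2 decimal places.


HHV = LHV + hfg * 9 * H
Water addition = 2442 * 9 * 0.112 = 2461.536 kJ/kg
HHV = 37876 + 2461.536 = 40337.54 kJ/kg


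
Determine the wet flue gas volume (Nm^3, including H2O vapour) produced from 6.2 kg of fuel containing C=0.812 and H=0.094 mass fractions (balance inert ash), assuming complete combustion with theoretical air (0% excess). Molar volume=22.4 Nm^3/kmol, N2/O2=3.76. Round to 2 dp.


Per kg fuel: CO2 = (C/12 kmol)*22.4 = (0.812/12)*22.4 = 1.51573 Nm^3
Per kg fuel: H2O = (H/2 kmol)*22.4 = (0.094/2)*22.4 = 1.05280 Nm^3
O2 needed per kg fuel = C/12 + H/4 = 0.812/12 + 0.094/4 = 0.09116667 kmol
Per kg fuel: N2 = O2*3.76*22.4 = 0.09116667*3.76*22.4 = 7.67842 Nm^3
Total per kg = 1.51573 + 1.05280 + 7.67842 = 10.24695 Nm^3
Total = 10.24695 * 6.2 = 63.53 Nm^3


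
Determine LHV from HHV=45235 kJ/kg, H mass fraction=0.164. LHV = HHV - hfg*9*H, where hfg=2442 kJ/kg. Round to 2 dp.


LHV = HHV - hfg * 9 * H
Water correction = 2442 * 9 * 0.164 = 3604.392 kJ/kg
LHV = 45235 - 3604.392 = 41630.61 kJ/kg


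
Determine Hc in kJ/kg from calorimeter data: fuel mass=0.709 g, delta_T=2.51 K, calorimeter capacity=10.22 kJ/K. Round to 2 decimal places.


Hc = C_cal * delta_T / m_fuel
Q_released = 10.22 * 2.51 = 25.6522 kJ
m_fuel = 0.709 g = 0.709/1000 kg = 0.000709 kg
Hc = 25.6522 / 0.000709 = 36180.82 kJ/kg


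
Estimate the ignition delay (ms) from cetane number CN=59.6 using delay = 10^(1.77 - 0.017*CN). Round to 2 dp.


delay = 10^(1.77 - 0.017*CN)
Exponent = 1.77 - 0.017*59.6 = 0.7568
delay = 10^0.7568 = 5.71 ms


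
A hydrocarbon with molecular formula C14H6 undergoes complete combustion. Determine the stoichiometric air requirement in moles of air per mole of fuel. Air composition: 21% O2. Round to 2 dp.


Balanced combustion: C14H6 + 15.5 O2 -> 14 CO2 + 3 H2O
O2 needed = C + H/4 = 14 + 6/4 = 15.50 moles
Air moles = O2 / 0.21 = 15.50 / 0.21 = 73.81 moles air


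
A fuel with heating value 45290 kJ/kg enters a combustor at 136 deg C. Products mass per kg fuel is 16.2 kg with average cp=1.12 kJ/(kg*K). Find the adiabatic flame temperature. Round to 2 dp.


T_ad = T_in + Hc / (m_p * cp)
Denominator = 16.2 * 1.12 = 18.1440
Temperature rise = 45290 / 18.1440 = 2496.14 K
T_ad = 136 + 2496.14 = 2632.14 deg C


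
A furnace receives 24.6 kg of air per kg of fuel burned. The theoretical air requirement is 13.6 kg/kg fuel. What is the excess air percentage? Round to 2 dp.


Excess air = actual - stoichiometric = 24.6 - 13.6 = 11.00 kg/kg fuel
Excess air % = (excess / stoich) * 100 = (11.00 / 13.6) * 100 = 80.88%


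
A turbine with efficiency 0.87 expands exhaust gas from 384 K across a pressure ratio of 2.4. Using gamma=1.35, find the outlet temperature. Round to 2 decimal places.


T_out = T_in * (1 - eta * (1 - PR^(-(gamma-1)/gamma)))
Exponent = -(1.35-1)/1.35 = -0.25925926
PR^exp = 2.4^(-0.25925926) = 0.79694200
Factor = 1 - 0.87*(1 - 0.79694200) = 0.82333954
T_out = 384 * 0.82333954 = 316.16 K


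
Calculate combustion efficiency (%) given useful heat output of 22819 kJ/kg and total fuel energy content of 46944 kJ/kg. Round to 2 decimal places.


Efficiency = (Q_useful / Q_fuel) * 100
Efficiency = (22819 / 46944) * 100
Efficiency = 0.4861 * 100 = 48.61%


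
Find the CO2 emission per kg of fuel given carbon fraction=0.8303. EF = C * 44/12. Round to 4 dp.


EF = C_frac * (M_CO2 / M_C)
EF = 0.8303 * (44/12)
EF = 0.8303 * 3.666667 = 3.0444 kg_CO2/kg_fuel


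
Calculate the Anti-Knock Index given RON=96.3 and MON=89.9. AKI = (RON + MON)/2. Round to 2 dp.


AKI = (RON + MON) / 2
AKI = (96.3 + 89.9) / 2
AKI = 186.2 / 2 = 93.10


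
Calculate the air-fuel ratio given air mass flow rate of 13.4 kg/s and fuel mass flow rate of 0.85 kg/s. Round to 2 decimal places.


AFR = m_air / m_fuel
AFR = 13.4 / 0.85 = 15.76


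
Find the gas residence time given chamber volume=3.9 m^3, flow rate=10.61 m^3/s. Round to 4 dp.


tau = V / Q_flow
tau = 3.9 / 10.61 = 0.3676 s


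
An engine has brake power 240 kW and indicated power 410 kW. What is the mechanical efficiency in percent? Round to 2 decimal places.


eta_mech = (BP / IP) * 100
Ratio = 240 / 410 = 0.5854
eta_mech = 0.5854 * 100 = 58.54%


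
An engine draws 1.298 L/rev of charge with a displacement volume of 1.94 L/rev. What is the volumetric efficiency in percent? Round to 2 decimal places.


eta_v = (V_actual / V_disp) * 100
Ratio = 1.298 / 1.94 = 0.6691
eta_v = 0.6691 * 100 = 66.91%


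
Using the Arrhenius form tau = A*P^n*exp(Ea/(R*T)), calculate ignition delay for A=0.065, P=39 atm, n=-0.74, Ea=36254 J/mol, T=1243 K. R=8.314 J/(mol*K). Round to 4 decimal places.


tau = A * P^n * exp(Ea/(R*T))
P^n = 39^(-0.74) = 0.06646794
Ea/(R*T) = 36254/(8.314*1243) = 3.508123
exp(Ea/(R*T)) = 33.385536
tau = 0.065 * 0.06646794 * 33.385536 = 0.1442 ms


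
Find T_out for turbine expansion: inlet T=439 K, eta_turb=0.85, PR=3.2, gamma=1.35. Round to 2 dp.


T_out = T_in * (1 - eta * (1 - PR^(-(gamma-1)/gamma)))
Exponent = -(1.35-1)/1.35 = -0.25925926
PR^exp = 3.2^(-0.25925926) = 0.73966521
Factor = 1 - 0.85*(1 - 0.73966521) = 0.77871543
T_out = 439 * 0.77871543 = 341.86 K


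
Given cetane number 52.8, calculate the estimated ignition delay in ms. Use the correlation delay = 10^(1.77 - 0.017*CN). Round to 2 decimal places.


delay = 10^(1.77 - 0.017*CN)
Exponent = 1.77 - 0.017*52.8 = 0.8724
delay = 10^0.8724 = 7.45 ms


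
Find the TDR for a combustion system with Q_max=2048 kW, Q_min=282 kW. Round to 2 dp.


TDR = Q_max / Q_min
TDR = 2048 / 282 = 7.26


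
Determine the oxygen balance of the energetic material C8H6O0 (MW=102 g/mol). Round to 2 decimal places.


OB = -1600 * (2C + H/2 - O) / MW
Inner = 2*8 + 6/2 - 0 = 19.00
OB = -1600 * 19.00 / 102 = -298.04%


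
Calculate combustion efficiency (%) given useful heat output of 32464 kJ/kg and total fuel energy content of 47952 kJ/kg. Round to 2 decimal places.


Efficiency = (Q_useful / Q_fuel) * 100
Efficiency = (32464 / 47952) * 100
Efficiency = 0.6770 * 100 = 67.70%


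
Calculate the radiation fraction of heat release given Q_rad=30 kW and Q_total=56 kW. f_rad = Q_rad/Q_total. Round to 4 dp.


f_rad = Q_rad / Q_total
f_rad = 30 / 56 = 0.5357


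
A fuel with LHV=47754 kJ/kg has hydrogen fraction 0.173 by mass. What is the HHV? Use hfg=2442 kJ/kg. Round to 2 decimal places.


HHV = LHV + hfg * 9 * H
Water addition = 2442 * 9 * 0.173 = 3802.194 kJ/kg
HHV = 47754 + 3802.194 = 51556.19 kJ/kg


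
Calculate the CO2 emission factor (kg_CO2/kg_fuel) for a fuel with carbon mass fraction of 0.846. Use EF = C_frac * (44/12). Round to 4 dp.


EF = C_frac * (M_CO2 / M_C)
EF = 0.846 * (44/12)
EF = 0.846 * 3.666667 = 3.1020 kg_CO2/kg_fuel


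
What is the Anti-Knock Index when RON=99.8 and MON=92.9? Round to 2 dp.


AKI = (RON + MON) / 2
AKI = (99.8 + 92.9) / 2
AKI = 192.7 / 2 = 96.35


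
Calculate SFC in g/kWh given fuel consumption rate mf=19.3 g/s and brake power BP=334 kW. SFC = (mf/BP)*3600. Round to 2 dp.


SFC = (mf / BP) * 3600
Rate = 19.3 / 334 = 0.057784 g/(s*kW)
SFC = 0.057784 * 3600 = 208.02 g/kWh


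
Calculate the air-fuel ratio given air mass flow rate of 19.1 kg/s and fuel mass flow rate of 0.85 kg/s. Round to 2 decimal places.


AFR = m_air / m_fuel
AFR = 19.1 / 0.85 = 22.47


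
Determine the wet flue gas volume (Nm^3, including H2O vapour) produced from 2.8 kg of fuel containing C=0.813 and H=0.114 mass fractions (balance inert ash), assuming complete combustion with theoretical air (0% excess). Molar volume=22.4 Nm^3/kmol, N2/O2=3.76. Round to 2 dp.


Per kg fuel: CO2 = (C/12 kmol)*22.4 = (0.813/12)*22.4 = 1.51760 Nm^3
Per kg fuel: H2O = (H/2 kmol)*22.4 = (0.114/2)*22.4 = 1.27680 Nm^3
O2 needed per kg fuel = C/12 + H/4 = 0.813/12 + 0.114/4 = 0.09625000 kmol
Per kg fuel: N2 = O2*3.76*22.4 = 0.09625000*3.76*22.4 = 8.10656 Nm^3
Total per kg = 1.51760 + 1.27680 + 8.10656 = 10.90096 Nm^3
Total = 10.90096 * 2.8 = 30.52 Nm^3


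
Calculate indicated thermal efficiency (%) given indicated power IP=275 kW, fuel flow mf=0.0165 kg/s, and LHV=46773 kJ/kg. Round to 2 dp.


eta_ith = (IP / (mf * LHV)) * 100
Denominator = 0.0165 * 46773 = 771.7545 kW
eta_ith = (275 / 771.7545) * 100 = 35.63%


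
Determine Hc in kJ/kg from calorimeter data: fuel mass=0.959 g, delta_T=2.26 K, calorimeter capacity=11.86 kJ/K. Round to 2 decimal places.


Hc = C_cal * delta_T / m_fuel
Q_released = 11.86 * 2.26 = 26.8036 kJ
m_fuel = 0.959 g = 0.959/1000 kg = 0.000959 kg
Hc = 26.8036 / 0.000959 = 27949.53 kJ/kg


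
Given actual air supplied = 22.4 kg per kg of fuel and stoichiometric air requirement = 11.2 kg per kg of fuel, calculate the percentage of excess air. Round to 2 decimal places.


Excess air = actual - stoichiometric = 22.4 - 11.2 = 11.20 kg/kg fuel
Excess air % = (excess / stoich) * 100 = (11.20 / 11.2) * 100 = 100.00%


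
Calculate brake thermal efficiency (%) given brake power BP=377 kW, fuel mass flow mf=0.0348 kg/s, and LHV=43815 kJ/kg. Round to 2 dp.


eta_BTE = (BP / (mf * LHV)) * 100
Denominator = 0.0348 * 43815 = 1524.7620 kW
eta_BTE = (377 / 1524.7620) * 100 = 24.73%
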